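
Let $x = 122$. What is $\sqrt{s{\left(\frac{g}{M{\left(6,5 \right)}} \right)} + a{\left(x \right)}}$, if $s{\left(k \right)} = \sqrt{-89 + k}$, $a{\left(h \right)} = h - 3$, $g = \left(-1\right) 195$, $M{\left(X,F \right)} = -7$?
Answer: $\frac{\sqrt{5831 + 14 i \sqrt{749}}}{7} \approx 10.915 + 0.35821 i$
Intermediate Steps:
$g = -195$
$a{\left(h \right)} = -3 + h$
$\sqrt{s{\left(\frac{g}{M{\left(6,5 \right)}} \right)} + a{\left(x \right)}} = \sqrt{\sqrt{-89 - \frac{195}{-7}} + \left(-3 + 122\right)} = \sqrt{\sqrt{-89 - - \frac{195}{7}} + 119} = \sqrt{\sqrt{-89 + \frac{195}{7}} + 119} = \sqrt{\sqrt{- \frac{428}{7}} + 119} = \sqrt{\frac{2 i \sqrt{749}}{7} + 119} = \sqrt{119 + \frac{2 i \sqrt{749}}{7}}$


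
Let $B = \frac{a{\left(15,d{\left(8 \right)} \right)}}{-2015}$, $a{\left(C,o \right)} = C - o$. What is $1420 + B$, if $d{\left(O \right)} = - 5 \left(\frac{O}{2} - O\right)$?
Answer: $\frac{572261}{403} \approx 1420.0$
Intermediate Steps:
$d{\left(O \right)} = \frac{5 O}{2}$ ($d{\left(O \right)} = - 5 \left(O \frac{1}{2} - O\right) = - 5 \left(\frac{O}{2} - O\right) = - 5 \left(- \frac{O}{2}\right) = \frac{5 O}{2}$)
$B = \frac{1}{403}$ ($B = \frac{15 - \frac{5}{2} \cdot 8}{-2015} = \left(15 - 20\right) \left(- \frac{1}{2015}\right) = \left(-5\right) \left(- \frac{1}{2015}\right) = \frac{1}{403} \approx 0.0024814$)
$1420 + B = 1420 + \frac{1}{403} = \frac{572261}{403}$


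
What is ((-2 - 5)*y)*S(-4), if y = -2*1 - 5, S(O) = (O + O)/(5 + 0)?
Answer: -392/5 ≈ -78.400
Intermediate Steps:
S(O) = 2*O/5 (S(O) = (2*O)/5 = (2*O)*(1/5) = 2*O/5)
y = -7 (y = -2 - 5 = -7)
((-2 - 5)*y)*S(-4) = ((-2 - 5)*(-7))*((2/5)*(-4)) = -7*(-7)*(-8/5) = 49*(-8/5) = -392/5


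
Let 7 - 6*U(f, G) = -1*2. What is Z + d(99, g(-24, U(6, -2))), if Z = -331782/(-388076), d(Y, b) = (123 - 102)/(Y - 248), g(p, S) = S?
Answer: 20642961/28911662 ≈ 0.71400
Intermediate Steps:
U(f, G) = 3/2 (U(f, G) = 7/6 - (-1)*2/6 = 7/6 - ⅙*(-2) = 7/6 + ⅓ = 3/2)
d(Y, b) = 21/(-248 + Y)
Z = 165891/194038 (Z = -331782*(-1/388076) = 165891/194038 ≈ 0.85494)
Z + d(99, g(-24, U(6, -2))) = 165891/194038 + 21/(-248 + 99) = 165891/194038 + 21/(-149) = 165891/194038 + 21*(-1/149) = 165891/194038 - 21/149 = 20642961/28911662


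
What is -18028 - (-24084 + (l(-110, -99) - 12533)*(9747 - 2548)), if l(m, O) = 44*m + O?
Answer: 125786984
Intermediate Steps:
l(m, O) = O + 44*m
-18028 - (-24084 + (l(-110, -99) - 12533)*(9747 - 2548)) = -18028 - (-24084 + ((-99 + 44*(-110)) - 12533)*(9747 - 2548)) = -18028 - (-24084 + ((-99 - 4840) - 12533)*7199) = -18028 - (-24084 + (-4939 - 12533)*7199) = -18028 - (-24084 - 17472*7199) = -18028 - (-24084 - 125780928) = -18028 - 1*(-125805012) = -18028 + 125805012 = 125786984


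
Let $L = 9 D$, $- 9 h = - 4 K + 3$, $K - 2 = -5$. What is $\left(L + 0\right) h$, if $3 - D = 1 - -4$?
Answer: $30$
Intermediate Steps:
$K = -3$ ($K = 2 - 5 = -3$)
$D = -2$ ($D = 3 - \left(1 - -4\right) = 3 - \left(1 + 4\right) = 3 - 5 = -2$)
$h = - \frac{5}{3}$ ($h = - \frac{\left(-4\right) \left(-3\right) + 3}{9} = - \frac{12 + 3}{9} = \left(- \frac{1}{9}\right) 15 = - \frac{5}{3} \approx -1.6667$)
$L = -18$ ($L = 9 \left(-2\right) = -18$)
$\left(L + 0\right) h = \left(-18 + 0\right) \left(- \frac{5}{3}\right) = \left(-18\right) \left(- \frac{5}{3}\right) = 30$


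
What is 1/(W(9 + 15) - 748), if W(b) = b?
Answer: -1/724 ≈ -0.0013812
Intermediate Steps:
1/(W(9 + 15) - 748) = 1/((9 + 15) - 748) = 1/(24 - 748) = 1/(-724) = -1/724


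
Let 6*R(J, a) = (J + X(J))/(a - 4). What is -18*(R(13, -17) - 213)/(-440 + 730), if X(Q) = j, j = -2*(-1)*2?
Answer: 5371/406 ≈ 13.229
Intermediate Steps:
j = 4 (j = 2*2 = 4)
X(Q) = 4
R(J, a) = (4 + J)/(6*(-4 + a)) (R(J, a) = ((J + 4)/(a - 4))/6 = ((4 + J)/(-4 + a))/6 = (4 + J)/(6*(-4 + a)))
-18*(R(13, -17) - 213)/(-440 + 730) = -18*((4 + 13)/(6*(-4 - 17)) - 213)/(-440 + 730) = -18*((1/6)*17/(-21) - 213)/290 = -18*((1/6)*(-1/21)*17 - 213)/290 = -18*(-17/126 - 213)/290 = -(-26855)/(7*290) = -18*(-5371/7308) = 5371/406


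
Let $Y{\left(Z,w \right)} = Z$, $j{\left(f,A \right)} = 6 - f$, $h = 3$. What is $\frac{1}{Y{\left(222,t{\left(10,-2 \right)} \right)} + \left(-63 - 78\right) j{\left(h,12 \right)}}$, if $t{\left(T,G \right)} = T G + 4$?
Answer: $- \frac{1}{201} \approx -0.0049751$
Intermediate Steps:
$t{\left(T,G \right)} = 4 + G T$ ($t{\left(T,G \right)} = G T + 4 = 4 + G T$)
$\frac{1}{Y{\left(222,t{\left(10,-2 \right)} \right)} + \left(-63 - 78\right) j{\left(h,12 \right)}} = \frac{1}{222 + \left(-63 - 78\right) \left(6 - 3\right)} = \frac{1}{222 - 141 \left(6 - 3\right)} = \frac{1}{222 - 423} = \frac{1}{-201} = - \frac{1}{201}$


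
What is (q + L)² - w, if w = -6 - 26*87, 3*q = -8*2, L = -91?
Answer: 103933/9 ≈ 11548.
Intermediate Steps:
q = -16/3 (q = (-8*2)/3 = (⅓)*(-16) = -16/3 ≈ -5.3333)
w = -2268 (w = -6 - 2262 = -2268)
(q + L)² - w = (-16/3 - 91)² - 1*(-2268) = (-289/3)² + 2268 = 83521/9 + 2268 = 103933/9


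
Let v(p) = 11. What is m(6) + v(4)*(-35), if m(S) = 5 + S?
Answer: -374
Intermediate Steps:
m(6) + v(4)*(-35) = (5 + 6) + 11*(-35) = 11 - 385 = -374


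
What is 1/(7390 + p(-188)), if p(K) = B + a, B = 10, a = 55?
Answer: 1/7455 ≈ 0.00013414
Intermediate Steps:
p(K) = 65 (p(K) = 10 + 55 = 65)
1/(7390 + p(-188)) = 1/(7390 + 65) = 1/7455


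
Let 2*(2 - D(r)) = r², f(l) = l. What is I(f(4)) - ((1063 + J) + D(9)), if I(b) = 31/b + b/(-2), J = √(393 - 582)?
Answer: -4075/4 - 3*I*√21 ≈ -1018.8 - 13.748*I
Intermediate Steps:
J = 3*I*√21 (J = √(-189) = 3*I*√21 ≈ 13.748*I)
I(b) = 31/b - b/2 (I(b) = 31/b + b*(-½) = 31/b - b/2)
D(r) = 2 - r²/2
I(f(4)) - ((1063 + J) + D(9)) = (31/4 - ½*4) - ((1063 + 3*I*√21) + (2 - ½*9²)) = (31*(¼) - 2) - ((1063 + 3*I*√21) + (2 - ½*81)) = (31/4 - 2) - ((1063 + 3*I*√21) + (2 - 81/2)) = 23/4 - ((1063 + 3*I*√21) - 77/2) = 23/4 - (2049/2 + 3*I*√21) = 23/4 + (-2049/2 - 3*I*√21) = -4075/4 - 3*I*√21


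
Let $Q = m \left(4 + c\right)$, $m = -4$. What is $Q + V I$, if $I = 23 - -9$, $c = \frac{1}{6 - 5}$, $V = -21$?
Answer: $-692$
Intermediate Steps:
$c = 1$ ($c = 1^{-1} = 1$)
$Q = -20$ ($Q = - 4 \left(4 + 1\right) = \left(-4\right) 5 = -20$)
$I = 32$ ($I = 23 + 9 = 32$)
$Q + V I = -20 - 672 = -692$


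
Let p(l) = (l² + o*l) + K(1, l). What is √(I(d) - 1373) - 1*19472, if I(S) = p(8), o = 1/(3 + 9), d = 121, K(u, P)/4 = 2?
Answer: -19472 + I*√11703/3 ≈ -19472.0 + 36.06*I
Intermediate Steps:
K(u, P) = 8 (K(u, P) = 4*2 = 8)
o = 1/12 ≈ 0.083333
p(l) = 8 + l² + l/12 (p(l) = (l² + l/12) + 8 = 8 + l² + l/12)
I(S) = 218/3 (I(S) = 8 + 8² + (1/12)*8 = 8 + 64 + ⅔ = 218/3)
√(I(d) - 1373) - 1*19472 = √(218/3 - 1373) - 1*19472 = √(-3901/3) - 19472 = I*√11703/3 - 19472 = -19472 + I*√11703/3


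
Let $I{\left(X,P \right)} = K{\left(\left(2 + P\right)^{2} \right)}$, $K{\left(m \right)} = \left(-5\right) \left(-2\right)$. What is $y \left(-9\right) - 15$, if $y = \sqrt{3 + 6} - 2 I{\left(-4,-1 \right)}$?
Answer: $138$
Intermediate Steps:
$K{\left(m \right)} = 10$
$I{\left(X,P \right)} = 10$
$y = -17$ ($y = \sqrt{3 + 6} - 20 = \sqrt{9} - 20 = 3 - 20 = -17$)
$y \left(-9\right) - 15 = \left(-17\right) \left(-9\right) - 15 = 153 - 15 = 138$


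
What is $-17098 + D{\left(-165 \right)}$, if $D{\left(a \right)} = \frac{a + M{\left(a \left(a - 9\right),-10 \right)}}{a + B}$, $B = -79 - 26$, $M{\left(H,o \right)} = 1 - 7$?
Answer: $- \frac{512921}{30} \approx -17097.0$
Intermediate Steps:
$M{\left(H,o \right)} = -6$ ($M{\left(H,o \right)} = 1 - 7 = -6$)
$B = -105$
$D{\left(a \right)} = \frac{-6 + a}{-105 + a}$ ($D{\left(a \right)} = \frac{a - 6}{a - 105} = \frac{-6 + a}{-105 + a}$)
$-17098 + D{\left(-165 \right)} = -17098 + \frac{-6 - 165}{-105 - 165} = -17098 + \frac{1}{-270} \left(-171\right) = -17098 - - \frac{19}{30} = -17098 + \frac{19}{30} = - \frac{512921}{30}$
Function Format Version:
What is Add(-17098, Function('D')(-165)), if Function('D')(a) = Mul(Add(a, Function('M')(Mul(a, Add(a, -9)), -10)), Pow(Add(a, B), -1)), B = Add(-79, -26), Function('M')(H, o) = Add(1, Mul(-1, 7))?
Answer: Rational(-512921, 30) ≈ -17097.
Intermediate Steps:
Function('M')(H, o) = -6 (Function('M')(H, o) = Add(1, -7) = -6)
B = -105
Function('D')(a) = Mul(Pow(Add(-105, a), -1), Add(-6, a)) (Function('D')(a) = Mul(Add(a, -6), Pow(Add(a, -105), -1)) = Mul(Add(-6, a), Pow(Add(-105, a), -1)) = Mul(Pow(Add(-105, a), -1), Add(-6, a)))
Add(-17098, Function('D')(-165)) = Add(-17098, Mul(Pow(Add(-105, -165), -1), Add(-6, -165))) = Add(-17098, Mul(Pow(-270, -1), -171)) = Add(-17098, Mul(Rational(-1, 270), -171)) = Add(-17098, Rational(19, 30)) = Rational(-512921, 30)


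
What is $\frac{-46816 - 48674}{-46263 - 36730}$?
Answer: $\frac{95490}{82993} \approx 1.1506$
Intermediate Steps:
$\frac{-46816 - 48674}{-46263 - 36730} = - \frac{95490}{-82993} = \left(-95490\right) \left(- \frac{1}{82993}\right) = \frac{95490}{82993}$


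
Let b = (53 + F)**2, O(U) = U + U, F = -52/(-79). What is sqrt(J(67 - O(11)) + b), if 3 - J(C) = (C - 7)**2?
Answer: 4*sqrt(560990)/79 ≈ 37.924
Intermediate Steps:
F = 52/79 (F = -52*(-1/79) = 52/79 ≈ 0.65823)
O(U) = 2*U
J(C) = 3 - (-7 + C)**2 (J(C) = 3 - (C - 7)**2 = 3 - (-7 + C)**2)
b = 17969121/6241 (b = (53 + 52/79)**2 = (4239/79)**2 = 17969121/6241 ≈ 2879.2)
sqrt(J(67 - O(11)) + b) = sqrt((3 - (-7 + (67 - 2*11))**2) + 17969121/6241) = sqrt((3 - (-7 + (67 - 1*22))**2) + 17969121/6241) = sqrt((3 - (-7 + (67 - 22))**2) + 17969121/6241) = sqrt((3 - (-7 + 45)**2) + 17969121/6241) = sqrt((3 - 1*38**2) + 17969121/6241) = sqrt((3 - 1*1444) + 17969121/6241) = sqrt((3 - 1444) + 17969121/6241) = sqrt(-1441 + 17969121/6241) = sqrt(8975840/6241) = 4*sqrt(560990)/79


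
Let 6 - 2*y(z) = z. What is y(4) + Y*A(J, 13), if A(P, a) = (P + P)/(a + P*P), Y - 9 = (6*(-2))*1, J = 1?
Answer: 4/7 ≈ 0.57143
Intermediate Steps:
y(z) = 3 - z/2
Y = -3 (Y = 9 + (6*(-2))*1 = 9 - 12*1 = 9 - 12 = -3)
A(P, a) = 2*P/(a + P²) (A(P, a) = (2*P)/(a + P²) = 2*P/(a + P²))
y(4) + Y*A(J, 13) = (3 - ½*4) - 6/(13 + 1²) = (3 - 2) - 6/(13 + 1) = 1 - 6/14 = 1 - 3*⅐ = 1 - 3/7 = 4/7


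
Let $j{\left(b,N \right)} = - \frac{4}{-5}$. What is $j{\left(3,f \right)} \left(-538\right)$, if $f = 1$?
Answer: $- \frac{2152}{5} \approx -430.4$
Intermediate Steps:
$j{\left(b,N \right)} = \frac{4}{5}$ ($j{\left(b,N \right)} = \left(-4\right) \left(- \frac{1}{5}\right) = \frac{4}{5}$)
$j{\left(3,f \right)} \left(-538\right) = \frac{4}{5} \left(-538\right) = - \frac{2152}{5}$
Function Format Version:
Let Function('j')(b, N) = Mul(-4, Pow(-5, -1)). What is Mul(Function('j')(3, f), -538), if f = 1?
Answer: Rational(-2152, 5) ≈ -430.40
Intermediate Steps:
Function('j')(b, N) = Rational(4, 5) (Function('j')(b, N) = Mul(-4, Rational(-1, 5)) = Rational(4, 5))
Mul(Function('j')(3, f), -538) = Mul(Rational(4, 5), -538) = Rational(-2152, 5)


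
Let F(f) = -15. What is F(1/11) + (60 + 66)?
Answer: 111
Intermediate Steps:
F(1/11) + (60 + 66) = -15 + (60 + 66) = -15 + 126 = 111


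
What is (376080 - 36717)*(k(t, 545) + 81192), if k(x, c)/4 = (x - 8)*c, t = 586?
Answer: 455164515216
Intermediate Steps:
k(x, c) = 4*c*(-8 + x) (k(x, c) = 4*((x - 8)*c) = 4*((-8 + x)*c) = 4*(c*(-8 + x)) = 4*c*(-8 + x))
(376080 - 36717)*(k(t, 545) + 81192) = (376080 - 36717)*(4*545*(-8 + 586) + 81192) = 339363*(4*545*578 + 81192) = 339363*(1260040 + 81192) = 339363*1341232 = 455164515216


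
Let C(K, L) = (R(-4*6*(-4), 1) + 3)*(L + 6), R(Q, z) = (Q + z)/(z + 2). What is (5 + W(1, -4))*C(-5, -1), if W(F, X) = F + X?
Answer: 1060/3 ≈ 353.33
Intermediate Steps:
R(Q, z) = (Q + z)/(2 + z)
C(K, L) = 212 + 106*L/3 (C(K, L) = ((-4*6*(-4) + 1)/(2 + 1) + 3)*(L + 6) = ((-24*(-4) + 1)/3 + 3)*(6 + L) = ((96 + 1)/3 + 3)*(6 + L) = ((1/3)*97 + 3)*(6 + L) = (97/3 + 3)*(6 + L) = 106*(6 + L)/3 = 212 + 106*L/3)
(5 + W(1, -4))*C(-5, -1) = (5 + (1 - 4))*(212 + (106/3)*(-1)) = (5 - 3)*(212 - 106/3) = 2*(530/3) = 1060/3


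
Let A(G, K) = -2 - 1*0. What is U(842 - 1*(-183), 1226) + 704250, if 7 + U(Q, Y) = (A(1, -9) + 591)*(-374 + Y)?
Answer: 1206071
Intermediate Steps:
A(G, K) = -2 (A(G, K) = -2 + 0 = -2)
U(Q, Y) = -220293 + 589*Y (U(Q, Y) = -7 + (-2 + 591)*(-374 + Y) = -7 + 589*(-374 + Y) = -7 + (-220286 + 589*Y) = -220293 + 589*Y)
U(842 - 1*(-183), 1226) + 704250 = (-220293 + 589*1226) + 704250 = (-220293 + 722114) + 704250 = 501821 + 704250 = 1206071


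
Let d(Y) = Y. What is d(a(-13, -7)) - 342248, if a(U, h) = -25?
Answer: -342273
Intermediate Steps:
d(a(-13, -7)) - 342248 = -25 - 342248 = -342273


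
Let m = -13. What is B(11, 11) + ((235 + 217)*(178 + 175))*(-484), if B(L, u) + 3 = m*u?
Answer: -77225250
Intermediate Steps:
B(L, u) = -3 - 13*u
B(11, 11) + ((235 + 217)*(178 + 175))*(-484) = (-3 - 13*11) + ((235 + 217)*(178 + 175))*(-484) = (-3 - 143) + (452*353)*(-484) = -146 + 159556*(-484) = -146 - 77225104 = -77225250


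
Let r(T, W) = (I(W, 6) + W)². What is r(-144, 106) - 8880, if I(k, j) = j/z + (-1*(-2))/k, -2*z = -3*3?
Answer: 66855481/25281 ≈ 2644.5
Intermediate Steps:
z = 9/2 (z = -(-3)*3/2 = -½*(-9) = 9/2 ≈ 4.5000)
I(k, j) = 2/k + 2*j/9 (I(k, j) = j/(9/2) + (-1*(-2))/k = j*(2/9) + 2/k = 2*j/9 + 2/k = 2/k + 2*j/9)
r(T, W) = (4/3 + W + 2/W)² (r(T, W) = ((2/W + (2/9)*6) + W)² = ((2/W + 4/3) + W)² = ((4/3 + 2/W) + W)² = (4/3 + W + 2/W)²)
r(-144, 106) - 8880 = (⅑)*(6 + 3*106² + 4*106)²/106² - 8880 = (⅑)*(1/11236)*(6 + 3*11236 + 424)² - 8880 = (⅑)*(1/11236)*(6 + 33708 + 424)² - 8880 = (⅑)*(1/11236)*34138² - 8880 = (⅑)*(1/11236)*1165403044 - 8880 = 291350761/25281 - 8880 = 66855481/25281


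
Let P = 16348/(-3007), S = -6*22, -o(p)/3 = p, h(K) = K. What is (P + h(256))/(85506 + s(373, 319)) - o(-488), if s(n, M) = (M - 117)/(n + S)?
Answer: -22679398622175/15491423509 ≈ -1464.0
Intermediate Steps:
o(p) = -3*p
S = -132
s(n, M) = (-117 + M)/(-132 + n) (s(n, M) = (M - 117)/(n - 132) = (-117 + M)/(-132 + n))
P = -16348/3007 (P = 16348*(-1/3007) = -16348/3007 ≈ -5.4366)
(P + h(256))/(85506 + s(373, 319)) - o(-488) = (-16348/3007 + 256)/(85506 + (-117 + 319)/(-132 + 373)) - (-3)*(-488) = 753444/(3007*(85506 + 202/241)) - 1*1464 = 753444/(3007*(85506 + (1/241)*202)) - 1464 = 753444/(3007*(85506 + 202/241)) - 1464 = 753444/(3007*(20607148/241)) - 1464 = (753444/3007)*(241/20607148) - 1464 = 45395001/15491423509 - 1464 = -22679398622175/15491423509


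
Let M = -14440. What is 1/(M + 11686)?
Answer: -1/2754 ≈ -0.00036311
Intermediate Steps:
1/(M + 11686) = 1/(-14440 + 11686) = 1/(-2754) = -1/2754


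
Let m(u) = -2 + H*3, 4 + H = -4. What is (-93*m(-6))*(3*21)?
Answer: 152334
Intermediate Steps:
H = -8 (H = -4 - 4 = -8)
m(u) = -26 (m(u) = -2 - 8*3 = -2 - 24 = -26)
(-93*m(-6))*(3*21) = (-93*(-26))*(3*21) = 2418*63 = 152334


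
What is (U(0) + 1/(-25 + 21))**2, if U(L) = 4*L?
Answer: 1/16 ≈ 0.062500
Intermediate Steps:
(U(0) + 1/(-25 + 21))**2 = (4*0 + 1/(-25 + 21))**2 = (0 + 1/(-4))**2 = (0 - 1/4)**2 = (-1/4)**2 = 1/16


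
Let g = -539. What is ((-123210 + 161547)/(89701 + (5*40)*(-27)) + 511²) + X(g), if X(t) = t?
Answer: 21967361519/84301 ≈ 2.6058e+5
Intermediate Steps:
((-123210 + 161547)/(89701 + (5*40)*(-27)) + 511²) + X(g) = ((-123210 + 161547)/(89701 + (5*40)*(-27)) + 511²) - 539 = (38337/(89701 + 200*(-27)) + 261121) - 539 = (38337/(89701 - 5400) + 261121) - 539 = (38337/84301 + 261121) - 539 = 22012799758/84301 - 539 = 21967361519/84301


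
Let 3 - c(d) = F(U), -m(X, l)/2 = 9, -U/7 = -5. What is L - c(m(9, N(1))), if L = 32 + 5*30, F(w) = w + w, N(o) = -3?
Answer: 249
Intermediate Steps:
U = 35 (U = -7*(-5) = 35)
F(w) = 2*w
m(X, l) = -18 (m(X, l) = -2*9 = -18)
c(d) = -67 (c(d) = 3 - 2*35 = 3 - 1*70 = 3 - 70 = -67)
L = 182 (L = 32 + 150 = 182)
L - c(m(9, N(1))) = 182 - 1*(-67) = 182 + 67 = 249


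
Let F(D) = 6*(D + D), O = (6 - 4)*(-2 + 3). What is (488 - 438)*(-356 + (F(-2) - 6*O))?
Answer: -19600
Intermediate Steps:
O = 2 (O = 2*1 = 2)
F(D) = 12*D (F(D) = 6*(2*D) = 12*D)
(488 - 438)*(-356 + (F(-2) - 6*O)) = (488 - 438)*(-356 + (12*(-2) - 6*2)) = 50*(-356 + (-24 - 12)) = 50*(-356 - 36) = 50*(-392) = -19600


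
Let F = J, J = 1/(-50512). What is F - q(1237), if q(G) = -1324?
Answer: 66877887/50512 ≈ 1324.0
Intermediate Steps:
J = -1/50512 ≈ -1.9797e-5
F = -1/50512 ≈ -1.9797e-5
F - q(1237) = -1/50512 - 1*(-1324) = -1/50512 + 1324 = 66877887/50512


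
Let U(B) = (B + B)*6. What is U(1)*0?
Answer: 0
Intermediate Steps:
U(B) = 12*B (U(B) = (2*B)*6 = 12*B)
U(1)*0 = (12*1)*0 = 12*0 = 0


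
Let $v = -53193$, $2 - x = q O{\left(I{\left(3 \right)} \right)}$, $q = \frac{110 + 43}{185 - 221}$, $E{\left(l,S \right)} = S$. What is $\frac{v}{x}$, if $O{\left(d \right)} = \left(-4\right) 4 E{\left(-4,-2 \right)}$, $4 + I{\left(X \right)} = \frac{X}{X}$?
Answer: $- \frac{17731}{46} \approx -385.46$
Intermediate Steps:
$q = - \frac{17}{4}$ ($q = \frac{153}{-36} = 153 \left(- \frac{1}{36}\right) = - \frac{17}{4} \approx -4.25$)
$I{\left(X \right)} = -3$ ($I{\left(X \right)} = -4 + \frac{X}{X} = -4 + 1 = -3$)
$O{\left(d \right)} = 32$ ($O{\left(d \right)} = \left(-4\right) 4 \left(-2\right) = \left(-16\right) \left(-2\right) = 32$)
$x = 138$ ($x = 2 - \left(- \frac{17}{4}\right) 32 = 2 - -136 = 2 + 136 = 138$)
$\frac{v}{x} = - \frac{53193}{138} = \left(-53193\right) \frac{1}{138} = - \frac{17731}{46}$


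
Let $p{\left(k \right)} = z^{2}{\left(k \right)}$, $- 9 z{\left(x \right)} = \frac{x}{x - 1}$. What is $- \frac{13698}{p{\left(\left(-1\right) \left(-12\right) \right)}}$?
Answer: $- \frac{7458561}{8} \approx -9.3232 \cdot 10^{5}$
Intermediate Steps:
$z{\left(x \right)} = - \frac{x}{9 \left(-1 + x\right)}$ ($z{\left(x \right)} = - \frac{x \frac{1}{x - 1}}{9} = - \frac{x \frac{1}{-1 + x}}{9} = - \frac{x}{9 \left(-1 + x\right)}$)
$p{\left(k \right)} = \frac{k^{2}}{\left(-9 + 9 k\right)^{2}}$ ($p{\left(k \right)} = \left(- \frac{k}{-9 + 9 k}\right)^{2} = \frac{k^{2}}{\left(-9 + 9 k\right)^{2}}$)
$- \frac{13698}{p{\left(\left(-1\right) \left(-12\right) \right)}} = - \frac{13698}{\frac{1}{81} \left(\left(-1\right) \left(-12\right)\right)^{2} \frac{1}{\left(-1 - -12\right)^{2}}} = - \frac{13698}{\frac{1}{81} \cdot 12^{2} \frac{1}{\left(-1 + 12\right)^{2}}} = - \frac{13698}{\frac{1}{81} \cdot 144 \cdot \frac{1}{121}} = - \frac{13698}{\frac{16}{1089}} = \left(-13698\right) \frac{1089}{16} = - \frac{7458561}{8}$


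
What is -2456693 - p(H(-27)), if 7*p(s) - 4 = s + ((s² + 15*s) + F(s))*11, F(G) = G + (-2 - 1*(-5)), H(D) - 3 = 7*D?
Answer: -17544522/7 ≈ -2.5064e+6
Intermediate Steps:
H(D) = 3 + 7*D
F(G) = 3 + G (F(G) = G + (-2 + 5) = G + 3 = 3 + G)
p(s) = 37/7 + 11*s²/7 + 177*s/7 (p(s) = 4/7 + (s + ((s² + 15*s) + (3 + s))*11)/7 = 4/7 + (s + (3 + s² + 16*s)*11)/7 = 4/7 + (s + (33 + 11*s² + 176*s))/7 = 4/7 + (33 + 11*s² + 177*s)/7 = 4/7 + (33/7 + 11*s²/7 + 177*s/7) = 37/7 + 11*s²/7 + 177*s/7)
-2456693 - p(H(-27)) = -2456693 - (37/7 + 11*(3 + 7*(-27))²/7 + 177*(3 + 7*(-27))/7) = -2456693 - (37/7 + 11*(3 - 189)²/7 + 177*(3 - 189)/7) = -2456693 - (37/7 + (11/7)*(-186)² + (177/7)*(-186)) = -2456693 - (37/7 + (11/7)*34596 - 32922/7) = -2456693 - (37/7 + 380556/7 - 32922/7) = -2456693 - 1*347671/7 = -2456693 - 347671/7 = -17544522/7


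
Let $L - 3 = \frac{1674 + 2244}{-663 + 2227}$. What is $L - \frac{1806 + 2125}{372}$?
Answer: $- \frac{736291}{145452} \approx -5.0621$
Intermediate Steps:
$L = \frac{4305}{782}$ ($L = 3 + \frac{1674 + 2244}{-663 + 2227} = 3 + \frac{3918}{1564} = 3 + 3918 \cdot \frac{1}{1564} = 3 + \frac{1959}{782} = \frac{4305}{782} \approx 5.5051$)
$L - \frac{1806 + 2125}{372} = \frac{4305}{782} - \frac{1806 + 2125}{372} = \frac{4305}{782} - 3931 \cdot \frac{1}{372} = \frac{4305}{782} - \frac{3931}{372} = - \frac{736291}{145452}$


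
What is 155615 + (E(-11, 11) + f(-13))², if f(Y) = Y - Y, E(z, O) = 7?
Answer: 155664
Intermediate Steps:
f(Y) = 0
155615 + (E(-11, 11) + f(-13))² = 155615 + (7 + 0)² = 155615 + 7² = 155615 + 49 = 155664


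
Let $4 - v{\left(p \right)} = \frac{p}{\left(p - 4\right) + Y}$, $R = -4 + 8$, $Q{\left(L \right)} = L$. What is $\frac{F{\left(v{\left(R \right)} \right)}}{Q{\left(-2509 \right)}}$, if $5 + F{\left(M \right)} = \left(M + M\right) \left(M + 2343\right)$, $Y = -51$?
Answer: $- \frac{49782611}{6525909} \approx -7.6285$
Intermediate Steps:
$R = 4$
$v{\left(p \right)} = 4 - \frac{p}{-55 + p}$ ($v{\left(p \right)} = 4 - \frac{p}{\left(p - 4\right) - 51} = 4 - \frac{p}{\left(-4 + p\right) - 51} = 4 - \frac{p}{-55 + p}$)
$F{\left(M \right)} = -5 + 2 M \left(2343 + M\right)$ ($F{\left(M \right)} = -5 + \left(M + M\right) \left(M + 2343\right) = -5 + 2 M \left(2343 + M\right)$)
$\frac{F{\left(v{\left(R \right)} \right)}}{Q{\left(-2509 \right)}} = \frac{-5 + 2 \left(\frac{-220 + 3 \cdot 4}{-55 + 4}\right)^{2} + 4686 \frac{-220 + 3 \cdot 4}{-55 + 4}}{-2509} = \left(-5 + 2 \left(\frac{-220 + 12}{-51}\right)^{2} + 4686 \frac{-220 + 12}{-51}\right) \left(- \frac{1}{2509}\right) = \left(-5 + 2 \left(\left(- \frac{1}{51}\right) \left(-208\right)\right)^{2} + 4686 \left(\left(- \frac{1}{51}\right) \left(-208\right)\right)\right) \left(- \frac{1}{2509}\right) = \left(-5 + 2 \left(\frac{208}{51}\right)^{2} + 4686 \cdot \frac{208}{51}\right) \left(- \frac{1}{2509}\right) = \left(-5 + 2 \cdot \frac{43264}{2601} + \frac{324896}{17}\right) \left(- \frac{1}{2509}\right) = \left(-5 + \frac{86528}{2601} + \frac{324896}{17}\right) \left(- \frac{1}{2509}\right) = \frac{49782611}{2601} \left(- \frac{1}{2509}\right) = - \frac{49782611}{6525909}$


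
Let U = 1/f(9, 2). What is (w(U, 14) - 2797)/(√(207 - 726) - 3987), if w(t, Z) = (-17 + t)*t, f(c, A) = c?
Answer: 100432087/143070192 + 226709*I*√519/1287631728 ≈ 0.70198 + 0.0040111*I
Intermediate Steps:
U = ⅑ (U = 1/9 = ⅑ ≈ 0.11111)
w(t, Z) = t*(-17 + t)
(w(U, 14) - 2797)/(√(207 - 726) - 3987) = ((-17 + ⅑)/9 - 2797)/(√(207 - 726) - 3987) = ((⅑)*(-152/9) - 2797)/(√(-519) - 3987) = (-152/81 - 2797)/(I*√519 - 3987) = -226709/(81*(-3987 + I*√519))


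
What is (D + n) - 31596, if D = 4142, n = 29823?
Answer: 2369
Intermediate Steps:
(D + n) - 31596 = (4142 + 29823) - 31596 = 33965 - 31596 = 2369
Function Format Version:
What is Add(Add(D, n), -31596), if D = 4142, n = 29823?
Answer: 2369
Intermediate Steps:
Add(Add(D, n), -31596) = Add(Add(4142, 29823), -31596) = Add(33965, -31596) = 2369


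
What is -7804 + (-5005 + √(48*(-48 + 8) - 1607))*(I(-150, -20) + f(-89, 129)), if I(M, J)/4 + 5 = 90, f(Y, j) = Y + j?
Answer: -1909704 + 380*I*√3527 ≈ -1.9097e+6 + 22568.0*I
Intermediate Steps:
I(M, J) = 340 (I(M, J) = -20 + 4*90 = -20 + 360 = 340)
-7804 + (-5005 + √(48*(-48 + 8) - 1607))*(I(-150, -20) + f(-89, 129)) = -7804 + (-5005 + √(48*(-48 + 8) - 1607))*(340 + (-89 + 129)) = -7804 + (-5005 + √(48*(-40) - 1607))*(340 + 40) = -7804 + (-5005 + √(-1920 - 1607))*380 = -7804 + (-5005 + √(-3527))*380 = -7804 + (-5005 + I*√3527)*380 = -7804 + (-1901900 + 380*I*√3527) = -1909704 + 380*I*√3527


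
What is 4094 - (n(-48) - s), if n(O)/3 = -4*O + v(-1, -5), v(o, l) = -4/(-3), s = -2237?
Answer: 1277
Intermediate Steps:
v(o, l) = 4/3 (v(o, l) = -4*(-⅓) = 4/3)
n(O) = 4 - 12*O (n(O) = 3*(-4*O + 4/3) = 3*(4/3 - 4*O) = 4 - 12*O)
4094 - (n(-48) - s) = 4094 - ((4 - 12*(-48)) - 1*(-2237)) = 4094 - ((4 + 576) + 2237) = 4094 - (580 + 2237) = 4094 - 1*2817 = 4094 - 2817 = 1277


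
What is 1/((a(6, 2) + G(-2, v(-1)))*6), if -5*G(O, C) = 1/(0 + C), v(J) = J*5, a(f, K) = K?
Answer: 25/306 ≈ 0.081699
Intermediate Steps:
v(J) = 5*J
G(O, C) = -1/(5*C) (G(O, C) = -1/(5*(0 + C)) = -1/(5*C))
1/((a(6, 2) + G(-2, v(-1)))*6) = 1/((2 - 1/(5*(5*(-1))))*6) = 1/((2 - 1/5/(-5))*6) = 1/((2 - 1/5*(-1/5))*6) = 1/((2 + 1/25)*6) = 1/((51/25)*6) = 1/(306/25) = 25/306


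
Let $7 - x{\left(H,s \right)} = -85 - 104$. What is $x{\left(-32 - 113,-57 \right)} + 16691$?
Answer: $16887$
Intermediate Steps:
$x{\left(H,s \right)} = 196$ ($x{\left(H,s \right)} = 7 - \left(-85 - 104\right) = 7 - -189 = 7 + 189 = 196$)
$x{\left(-32 - 113,-57 \right)} + 16691 = 196 + 16691 = 16887$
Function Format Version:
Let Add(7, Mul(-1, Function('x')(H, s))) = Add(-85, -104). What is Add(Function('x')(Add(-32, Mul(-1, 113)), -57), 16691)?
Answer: 16887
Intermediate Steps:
Function('x')(H, s) = 196 (Function('x')(H, s) = Add(7, Mul(-1, Add(-85, -104))) = Add(7, Mul(-1, -189)) = Add(7, 189) = 196)
Add(Function('x')(Add(-32, Mul(-1, 113)), -57), 16691) = Add(196, 16691) = 16887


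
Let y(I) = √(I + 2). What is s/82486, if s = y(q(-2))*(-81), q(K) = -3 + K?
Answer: -81*I*√3/82486 ≈ -0.0017008*I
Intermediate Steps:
y(I) = √(2 + I)
s = -81*I*√3 (s = √(2 + (-3 - 2))*(-81) = √(2 - 5)*(-81) = √(-3)*(-81) = (I*√3)*(-81) = -81*I*√3 ≈ -140.3*I)
s/82486 = -81*I*√3/82486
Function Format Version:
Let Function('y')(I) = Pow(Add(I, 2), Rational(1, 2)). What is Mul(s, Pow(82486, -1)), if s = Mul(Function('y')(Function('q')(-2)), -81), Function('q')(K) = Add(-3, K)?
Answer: Mul(Rational(-81, 82486), I, Pow(3, Rational(1, 2))) ≈ Mul(-0.0017008, I)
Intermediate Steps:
Function('y')(I) = Pow(Add(2, I), Rational(1, 2))
s = Mul(-81, I, Pow(3, Rational(1, 2))) (s = Mul(Pow(Add(2, Add(-3, -2)), Rational(1, 2)), -81) = Mul(Pow(Add(2, -5), Rational(1, 2)), -81) = Mul(Pow(-3, Rational(1, 2)), -81) = Mul(Mul(I, Pow(3, Rational(1, 2))), -81) = Mul(-81, I, Pow(3, Rational(1, 2))) ≈ Mul(-140.30, I))
Mul(s, Pow(82486, -1)) = Mul(Mul(-81, I, Pow(3, Rational(1, 2))), Pow(82486, -1)) = Mul(Mul(-81, I, Pow(3, Rational(1, 2))), Rational(1, 82486)) = Mul(Rational(-81, 82486), I, Pow(3, Rational(1, 2)))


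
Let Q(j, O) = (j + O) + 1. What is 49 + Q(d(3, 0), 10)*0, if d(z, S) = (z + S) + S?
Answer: 49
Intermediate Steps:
d(z, S) = z + 2*S (d(z, S) = (S + z) + S = z + 2*S)
Q(j, O) = 1 + O + j (Q(j, O) = (O + j) + 1 = 1 + O + j)
49 + Q(d(3, 0), 10)*0 = 49 + (1 + 10 + (3 + 2*0))*0 = 49 + (1 + 10 + (3 + 0))*0 = 49 + (1 + 10 + 3)*0 = 49 + 14*0 = 49 + 0 = 49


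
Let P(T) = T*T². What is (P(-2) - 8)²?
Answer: 256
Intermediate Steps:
P(T) = T³
(P(-2) - 8)² = ((-2)³ - 8)² = (-8 - 8)² = (-16)² = 256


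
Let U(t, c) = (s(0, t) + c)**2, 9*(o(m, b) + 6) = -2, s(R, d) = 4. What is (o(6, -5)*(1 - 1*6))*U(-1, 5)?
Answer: 2520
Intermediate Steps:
o(m, b) = -56/9 (o(m, b) = -6 + (1/9)*(-2) = -6 - 2/9 = -56/9)
U(t, c) = (4 + c)**2
(o(6, -5)*(1 - 1*6))*U(-1, 5) = (-56*(1 - 1*6)/9)*(4 + 5)**2 = -56*(1 - 6)/9*9**2 = -56/9*(-5)*81 = (280/9)*81 = 2520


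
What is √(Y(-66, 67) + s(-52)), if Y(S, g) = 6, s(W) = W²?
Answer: √2710 ≈ 52.058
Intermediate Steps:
√(Y(-66, 67) + s(-52)) = √(6 + (-52)²) = √(6 + 2704) = √2710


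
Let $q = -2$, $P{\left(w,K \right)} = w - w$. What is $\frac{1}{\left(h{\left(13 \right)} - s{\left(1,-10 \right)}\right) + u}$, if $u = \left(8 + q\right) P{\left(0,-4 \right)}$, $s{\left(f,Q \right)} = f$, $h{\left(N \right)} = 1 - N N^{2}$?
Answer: $- \frac{1}{2197} \approx -0.00045517$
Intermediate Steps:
$P{\left(w,K \right)} = 0$
$h{\left(N \right)} = 1 - N^{3}$
$u = 0$ ($u = \left(8 - 2\right) 0 = 6 \cdot 0 = 0$)
$\frac{1}{\left(h{\left(13 \right)} - s{\left(1,-10 \right)}\right) + u} = \frac{1}{\left(\left(1 - 13^{3}\right) - 1\right) + 0} = \frac{1}{\left(\left(1 - 2197\right) - 1\right) + 0} = \frac{1}{\left(-2196 - 1\right) + 0} = \frac{1}{-2197 + 0} = \frac{1}{-2197} = - \frac{1}{2197}$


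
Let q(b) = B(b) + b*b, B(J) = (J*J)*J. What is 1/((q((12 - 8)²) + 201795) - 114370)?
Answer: 1/91777 ≈ 1.0896e-5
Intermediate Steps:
B(J) = J³ (B(J) = J²*J = J³)
q(b) = b² + b³ (q(b) = b³ + b*b = b³ + b² = b² + b³)
1/((q((12 - 8)²) + 201795) - 114370) = 1/((((12 - 8)²)²*(1 + (12 - 8)²) + 201795) - 114370) = 1/(((4²)²*(1 + 4²) + 201795) - 114370) = 1/((16²*(1 + 16) + 201795) - 114370) = 1/((256*17 + 201795) - 114370) = 1/((4352 + 201795) - 114370) = 1/(206147 - 114370) = 1/91777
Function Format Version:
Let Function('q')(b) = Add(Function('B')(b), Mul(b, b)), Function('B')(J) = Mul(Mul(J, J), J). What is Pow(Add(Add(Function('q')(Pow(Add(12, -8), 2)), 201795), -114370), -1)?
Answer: Rational(1, 91777) ≈ 1.0896e-5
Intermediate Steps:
Function('B')(J) = Pow(J, 3) (Function('B')(J) = Mul(Pow(J, 2), J) = Pow(J, 3))
Function('q')(b) = Add(Pow(b, 2), Pow(b, 3)) (Function('q')(b) = Add(Pow(b, 3), Mul(b, b)) = Add(Pow(b, 3), Pow(b, 2)) = Add(Pow(b, 2), Pow(b, 3)))
Pow(Add(Add(Function('q')(Pow(Add(12, -8), 2)), 201795), -114370), -1) = Pow(Add(Add(Mul(Pow(Pow(Add(12, -8), 2), 2), Add(1, Pow(Add(12, -8), 2))), 201795), -114370), -1) = Pow(Add(Add(Mul(Pow(Pow(4, 2), 2), Add(1, Pow(4, 2))), 201795), -114370), -1) = Pow(Add(Add(Mul(Pow(16, 2), Add(1, 16)), 201795), -114370), -1) = Pow(Add(Add(Mul(256, 17), 201795), -114370), -1) = Pow(Add(Add(4352, 201795), -114370), -1) = Pow(Add(206147, -114370), -1) = Pow(91777, -1) = Rational(1, 91777)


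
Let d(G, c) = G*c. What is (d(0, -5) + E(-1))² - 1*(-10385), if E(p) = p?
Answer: 10386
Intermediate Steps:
(d(0, -5) + E(-1))² - 1*(-10385) = (0*(-5) - 1)² - 1*(-10385) = (0 - 1)² + 10385 = (-1)² + 10385 = 1 + 10385 = 10386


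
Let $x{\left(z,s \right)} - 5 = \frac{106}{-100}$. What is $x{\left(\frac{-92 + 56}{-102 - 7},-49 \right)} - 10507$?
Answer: $- \frac{525153}{50} \approx -10503.0$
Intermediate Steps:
$x{\left(z,s \right)} = \frac{197}{50}$ ($x{\left(z,s \right)} = 5 + \frac{106}{-100} = 5 + 106 \left(- \frac{1}{100}\right) = 5 - \frac{53}{50} = \frac{197}{50}$)
$x{\left(\frac{-92 + 56}{-102 - 7},-49 \right)} - 10507 = \frac{197}{50} - 10507 = - \frac{525153}{50}$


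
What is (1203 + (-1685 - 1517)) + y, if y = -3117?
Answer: -5116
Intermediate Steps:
(1203 + (-1685 - 1517)) + y = (1203 + (-1685 - 1517)) - 3117 = (1203 - 3202) - 3117 = -1999 - 3117 = -5116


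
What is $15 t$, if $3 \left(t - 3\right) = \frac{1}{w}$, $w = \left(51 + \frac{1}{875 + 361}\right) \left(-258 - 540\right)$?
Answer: $\frac{377275415}{8383921} \approx 45.0$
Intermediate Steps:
$w = - \frac{8383921}{206}$ ($w = \left(51 + \frac{1}{1236}\right) \left(-798\right) = \frac{63037}{1236} \left(-798\right) = - \frac{8383921}{206} \approx -40699.0$)
$t = \frac{75455083}{25151763}$ ($t = 3 + \frac{1}{3 \left(- \frac{8383921}{206}\right)} = 3 + \frac{1}{3} \left(- \frac{206}{8383921}\right) = 3 - \frac{206}{25151763} = \frac{75455083}{25151763} \approx 3.0$)
$15 t = 15 \cdot \frac{75455083}{25151763} = \frac{377275415}{8383921}$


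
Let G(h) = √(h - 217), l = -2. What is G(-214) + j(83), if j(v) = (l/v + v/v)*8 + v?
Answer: 7537/83 + I*√431 ≈ 90.807 + 20.761*I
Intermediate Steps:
G(h) = √(-217 + h)
j(v) = 8 + v - 16/v (j(v) = (-2/v + v/v)*8 + v = (-2/v + 1)*8 + v = (1 - 2/v)*8 + v = (8 - 16/v) + v = 8 + v - 16/v)
G(-214) + j(83) = √(-217 - 214) + (8 + 83 - 16/83) = √(-431) + (8 + 83 - 16*1/83) = I*√431 + (8 + 83 - 16/83) = I*√431 + 7537/83 = 7537/83 + I*√431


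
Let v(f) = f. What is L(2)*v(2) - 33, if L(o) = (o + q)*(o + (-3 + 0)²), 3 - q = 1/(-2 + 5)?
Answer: 209/3 ≈ 69.667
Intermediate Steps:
q = 8/3 (q = 3 - 1/(-2 + 5) = 3 - 1/3 = 3 - 1*⅓ = 3 - ⅓ = 8/3 ≈ 2.6667)
L(o) = (9 + o)*(8/3 + o) (L(o) = (o + 8/3)*(o + (-3 + 0)²) = (8/3 + o)*(o + (-3)²) = (8/3 + o)*(o + 9) = (8/3 + o)*(9 + o) = (9 + o)*(8/3 + o))
L(2)*v(2) - 33 = (24 + 2² + (35/3)*2)*2 - 33 = (24 + 4 + 70/3)*2 - 33 = (154/3)*2 - 33 = 308/3 - 33 = 209/3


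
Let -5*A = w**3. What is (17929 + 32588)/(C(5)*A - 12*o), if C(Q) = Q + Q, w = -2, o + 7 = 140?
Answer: -50517/1580 ≈ -31.973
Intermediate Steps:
o = 133 (o = -7 + 140 = 133)
C(Q) = 2*Q
A = 8/5 (A = -1/5*(-2)**3 = -1/5*(-8) = 8/5 ≈ 1.6000)
(17929 + 32588)/(C(5)*A - 12*o) = (17929 + 32588)/((2*5)*(8/5) - 12*133) = 50517/(10*(8/5) - 1596) = 50517/(16 - 1596) = 50517/(-1580) = 50517*(-1/1580) = -50517/1580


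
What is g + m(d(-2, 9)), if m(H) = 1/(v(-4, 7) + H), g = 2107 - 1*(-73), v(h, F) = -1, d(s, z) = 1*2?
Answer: 2181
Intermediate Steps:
d(s, z) = 2
g = 2180 (g = 2107 + 73 = 2180)
m(H) = 1/(-1 + H)
g + m(d(-2, 9)) = 2180 + 1/(-1 + 2) = 2180 + 1/1 = 2180 + 1 = 2181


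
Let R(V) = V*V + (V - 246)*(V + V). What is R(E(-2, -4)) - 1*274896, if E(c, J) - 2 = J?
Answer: -273900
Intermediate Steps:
E(c, J) = 2 + J
R(V) = V² + 2*V*(-246 + V) (R(V) = V² + (-246 + V)*(2*V) = V² + 2*V*(-246 + V))
R(E(-2, -4)) - 1*274896 = 3*(2 - 4)*(-164 + (2 - 4)) - 1*274896 = 3*(-2)*(-164 - 2) - 274896 = 3*(-2)*(-166) - 274896 = 996 - 274896 = -273900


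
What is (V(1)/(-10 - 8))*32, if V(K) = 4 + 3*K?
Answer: -112/9 ≈ -12.444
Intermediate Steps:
(V(1)/(-10 - 8))*32 = ((4 + 3*1)/(-10 - 8))*32 = ((4 + 3)/(-18))*32 = (7*(-1/18))*32 = -7/18*32 = -112/9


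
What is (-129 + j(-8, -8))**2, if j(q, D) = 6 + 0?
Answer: 15129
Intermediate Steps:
j(q, D) = 6
(-129 + j(-8, -8))**2 = (-129 + 6)**2 = (-123)**2 = 15129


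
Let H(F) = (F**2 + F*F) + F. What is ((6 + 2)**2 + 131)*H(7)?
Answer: 20475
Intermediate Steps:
H(F) = F + 2*F**2 (H(F) = (F**2 + F**2) + F = 2*F**2 + F = F + 2*F**2)
((6 + 2)**2 + 131)*H(7) = ((6 + 2)**2 + 131)*(7*(1 + 2*7)) = (8**2 + 131)*(7*(1 + 14)) = (64 + 131)*(7*15) = 195*105 = 20475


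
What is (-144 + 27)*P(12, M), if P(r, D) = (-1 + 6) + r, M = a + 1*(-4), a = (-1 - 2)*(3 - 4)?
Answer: -1989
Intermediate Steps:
a = 3 (a = -3*(-1) = 3)
M = -1 (M = 3 + 1*(-4) = 3 - 4 = -1)
P(r, D) = 5 + r
(-144 + 27)*P(12, M) = (-144 + 27)*(5 + 12) = -117*17 = -1989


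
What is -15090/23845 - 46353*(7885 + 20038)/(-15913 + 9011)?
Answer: 881795220225/4702234 ≈ 1.8753e+5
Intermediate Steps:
-15090/23845 - 46353*(7885 + 20038)/(-15913 + 9011) = -15090*1/23845 - 46353/((-6902/27923)) = -3018/4769 - 46353/((-6902*1/27923)) = -3018/4769 - 46353/(-986/3989) = -3018/4769 - 46353*(-3989/986) = -3018/4769 + 184902117/986 = 881795220225/4702234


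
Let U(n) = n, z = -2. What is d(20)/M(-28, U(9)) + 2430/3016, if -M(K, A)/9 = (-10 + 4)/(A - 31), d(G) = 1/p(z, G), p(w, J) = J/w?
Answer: 172319/203580 ≈ 0.84644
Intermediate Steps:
d(G) = -2/G (d(G) = 1/(G/(-2)) = 1/(G*(-½)) = 1/(-G/2) = -2/G)
M(K, A) = 54/(-31 + A) (M(K, A) = -9*(-10 + 4)/(A - 31) = -(-54)/(-31 + A) = 54/(-31 + A))
d(20)/M(-28, U(9)) + 2430/3016 = (-2/20)/((54/(-31 + 9))) + 2430/3016 = (-2*1/20)/((54/(-22))) + 2430*(1/3016) = -1/(10*(54*(-1/22))) + 1215/1508 = -1/(10*(-27/11)) + 1215/1508 = -⅒*(-11/27) + 1215/1508 = 11/270 + 1215/1508 = 172319/203580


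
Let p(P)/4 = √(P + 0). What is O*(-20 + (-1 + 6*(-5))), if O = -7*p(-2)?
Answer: 1428*I*√2 ≈ 2019.5*I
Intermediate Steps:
p(P) = 4*√P (p(P) = 4*√(P + 0) = 4*√P)
O = -28*I*√2 (O = -28*√(-2) = -28*I*√2 ≈ -39.598*I)
O*(-20 + (-1 + 6*(-5))) = (-28*I*√2)*(-20 + (-1 + 6*(-5))) = (-28*I*√2)*(-20 + (-1 - 30)) = (-28*I*√2)*(-20 - 31) = -28*I*√2*(-51) = 1428*I*√2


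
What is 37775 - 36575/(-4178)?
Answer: 157860525/4178 ≈ 37784.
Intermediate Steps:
37775 - 36575/(-4178) = 37775 - 36575*(-1/4178) = 37775 + 36575/4178 = 157860525/4178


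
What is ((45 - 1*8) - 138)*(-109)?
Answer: 11009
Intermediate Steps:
((45 - 1*8) - 138)*(-109) = ((45 - 8) - 138)*(-109) = (37 - 138)*(-109) = -101*(-109) = 11009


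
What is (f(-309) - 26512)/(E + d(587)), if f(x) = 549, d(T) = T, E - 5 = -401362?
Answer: 25963/400770 ≈ 0.064783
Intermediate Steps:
E = -401357 (E = 5 - 401362 = -401357)
(f(-309) - 26512)/(E + d(587)) = (549 - 26512)/(-401357 + 587) = -25963/(-400770) = -25963*(-1/400770) = 25963/400770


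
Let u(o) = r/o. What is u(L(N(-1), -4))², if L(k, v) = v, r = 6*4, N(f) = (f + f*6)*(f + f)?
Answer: 36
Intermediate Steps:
N(f) = 14*f² (N(f) = (f + 6*f)*(2*f) = (7*f)*(2*f) = 14*f²)
r = 24
u(o) = 24/o
u(L(N(-1), -4))² = (24/(-4))² = (24*(-¼))² = (-6)² = 36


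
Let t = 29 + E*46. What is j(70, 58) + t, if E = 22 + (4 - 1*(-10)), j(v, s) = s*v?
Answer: 5745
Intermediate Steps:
E = 36 (E = 22 + (4 + 10) = 22 + 14 = 36)
t = 1685 (t = 29 + 36*46 = 29 + 1656 = 1685)
j(70, 58) + t = 58*70 + 1685 = 4060 + 1685 = 5745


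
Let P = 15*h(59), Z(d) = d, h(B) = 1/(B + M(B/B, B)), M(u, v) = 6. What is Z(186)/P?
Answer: 806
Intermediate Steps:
h(B) = 1/(6 + B) (h(B) = 1/(B + 6) = 1/(6 + B))
P = 3/13 (P = 15/(6 + 59) = 15/65 = 15*(1/65) = 3/13 ≈ 0.23077)
Z(186)/P = 186/(3/13) = 186*(13/3) = 806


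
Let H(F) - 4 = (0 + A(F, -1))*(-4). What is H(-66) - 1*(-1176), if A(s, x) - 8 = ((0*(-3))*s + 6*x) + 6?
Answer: 1148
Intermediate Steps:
A(s, x) = 14 + 6*x (A(s, x) = 8 + (((0*(-3))*s + 6*x) + 6) = 8 + ((0*s + 6*x) + 6) = 8 + ((0 + 6*x) + 6) = 8 + (6*x + 6) = 8 + (6 + 6*x) = 14 + 6*x)
H(F) = -28 (H(F) = 4 + (0 + (14 + 6*(-1)))*(-4) = 4 + (0 + (14 - 6))*(-4) = 4 + (0 + 8)*(-4) = 4 + 8*(-4) = 4 - 32 = -28)
H(-66) - 1*(-1176) = -28 - 1*(-1176) = -28 + 1176 = 1148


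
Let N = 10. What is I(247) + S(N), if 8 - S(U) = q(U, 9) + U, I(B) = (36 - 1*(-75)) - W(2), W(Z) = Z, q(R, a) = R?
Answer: 97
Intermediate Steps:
I(B) = 109 (I(B) = (36 - 1*(-75)) - 1*2 = (36 + 75) - 2 = 111 - 2 = 109)
S(U) = 8 - 2*U (S(U) = 8 - (U + U) = 8 - 2*U)
I(247) + S(N) = 109 + (8 - 2*10) = 109 + (8 - 20) = 109 - 12 = 97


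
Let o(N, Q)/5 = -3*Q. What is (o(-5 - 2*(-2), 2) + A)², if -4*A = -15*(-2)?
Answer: 5625/4 ≈ 1406.3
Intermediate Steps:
o(N, Q) = -15*Q (o(N, Q) = 5*(-3*Q) = -15*Q)
A = -15/2 (A = -(-15)*(-2)/4 = -¼*30 = -15/2 ≈ -7.5000)
(o(-5 - 2*(-2), 2) + A)² = (-15*2 - 15/2)² = (-30 - 15/2)² = (-75/2)² = 5625/4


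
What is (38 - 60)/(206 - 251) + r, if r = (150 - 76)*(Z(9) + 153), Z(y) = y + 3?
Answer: 549472/45 ≈ 12210.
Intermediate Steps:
Z(y) = 3 + y
r = 12210 (r = (150 - 76)*((3 + 9) + 153) = 74*(12 + 153) = 74*165 = 12210)
(38 - 60)/(206 - 251) + r = (38 - 60)/(206 - 251) + 12210 = -22/(-45) + 12210 = -22*(-1/45) + 12210 = 22/45 + 12210 = 549472/45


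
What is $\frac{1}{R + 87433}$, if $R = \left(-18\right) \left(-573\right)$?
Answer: $\frac{1}{97747} \approx 1.023 \cdot 10^{-5}$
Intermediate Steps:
$R = 10314$
$\frac{1}{R + 87433} = \frac{1}{10314 + 87433} = \frac{1}{97747}$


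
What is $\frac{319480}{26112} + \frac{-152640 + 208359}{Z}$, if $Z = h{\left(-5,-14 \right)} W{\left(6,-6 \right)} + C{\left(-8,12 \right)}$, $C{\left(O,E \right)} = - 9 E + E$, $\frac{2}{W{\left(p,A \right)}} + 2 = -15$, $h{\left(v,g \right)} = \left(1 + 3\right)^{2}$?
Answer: $- \frac{47270063}{84864} \approx -557.01$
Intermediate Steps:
$h{\left(v,g \right)} = 16$ ($h{\left(v,g \right)} = 4^{2} = 16$)
$W{\left(p,A \right)} = - \frac{2}{17}$ ($W{\left(p,A \right)} = \frac{2}{-2 - 15} = \frac{2}{-17} = 2 \left(- \frac{1}{17}\right) = - \frac{2}{17}$)
$C{\left(O,E \right)} = - 8 E$
$Z = - \frac{1664}{17}$ ($Z = 16 \left(- \frac{2}{17}\right) - 96 = - \frac{32}{17} - 96 = - \frac{1664}{17} \approx -97.882$)
$\frac{319480}{26112} + \frac{-152640 + 208359}{Z} = \frac{319480}{26112} + \frac{-152640 + 208359}{- \frac{1664}{17}} = 319480 \cdot \frac{1}{26112} + 55719 \left(- \frac{17}{1664}\right) = \frac{39935}{3264} - \frac{947223}{1664} = - \frac{47270063}{84864}$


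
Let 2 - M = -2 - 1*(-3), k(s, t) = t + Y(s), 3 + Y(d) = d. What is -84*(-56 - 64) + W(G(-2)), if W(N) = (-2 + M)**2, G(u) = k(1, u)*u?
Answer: 10081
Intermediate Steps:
Y(d) = -3 + d
k(s, t) = -3 + s + t (k(s, t) = t + (-3 + s) = -3 + s + t)
M = 1 (M = 2 - (-2 - 1*(-3)) = 2 - (-2 + 3) = 2 - 1*1 = 2 - 1 = 1)
G(u) = u*(-2 + u) (G(u) = (-3 + 1 + u)*u = (-2 + u)*u = u*(-2 + u))
W(N) = 1 (W(N) = (-2 + 1)**2 = (-1)**2 = 1)
-84*(-56 - 64) + W(G(-2)) = -84*(-56 - 64) + 1 = -84*(-120) + 1 = 10080 + 1 = 10081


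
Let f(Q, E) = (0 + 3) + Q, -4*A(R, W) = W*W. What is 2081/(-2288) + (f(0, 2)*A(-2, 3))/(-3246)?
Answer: -1123247/1237808 ≈ -0.90745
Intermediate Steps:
A(R, W) = -W**2/4 (A(R, W) = -W*W/4 = -W**2/4)
f(Q, E) = 3 + Q
2081/(-2288) + (f(0, 2)*A(-2, 3))/(-3246) = 2081/(-2288) + ((3 + 0)*(-1/4*3**2))/(-3246) = 2081*(-1/2288) + (3*(-1/4*9))*(-1/3246) = -2081/2288 + (3*(-9/4))*(-1/3246) = -2081/2288 - 27/4*(-1/3246) = -2081/2288 + 9/4328 = -1123247/1237808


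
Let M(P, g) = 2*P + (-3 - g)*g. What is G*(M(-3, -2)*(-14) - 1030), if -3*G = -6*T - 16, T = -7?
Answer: 25324/3 ≈ 8441.3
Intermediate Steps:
M(P, g) = 2*P + g*(-3 - g)
G = -26/3 (G = -(-6*(-7) - 16)/3 = -(42 - 16)/3 = -⅓*26 = -26/3 ≈ -8.6667)
G*(M(-3, -2)*(-14) - 1030) = -26*((-1*(-2)² - 3*(-2) + 2*(-3))*(-14) - 1030)/3 = -26*((-1*4 + 6 - 6)*(-14) - 1030)/3 = -26*((-4 + 6 - 6)*(-14) - 1030)/3 = -26*(-4*(-14) - 1030)/3 = -26*(56 - 1030)/3 = -26/3*(-974) = 25324/3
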